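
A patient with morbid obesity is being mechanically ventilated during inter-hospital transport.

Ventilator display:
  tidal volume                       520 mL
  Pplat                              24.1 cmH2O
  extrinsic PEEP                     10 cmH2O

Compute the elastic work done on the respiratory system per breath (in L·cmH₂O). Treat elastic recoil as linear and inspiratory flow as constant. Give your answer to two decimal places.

3.67

Elastic work ≈ ½ × (Pplat − PEEP) × Vt = 0.5 × (24.1 − 10) × 0.520 L = 0.5 × 14.1 × 0.520 = 3.666 L·cmH2O.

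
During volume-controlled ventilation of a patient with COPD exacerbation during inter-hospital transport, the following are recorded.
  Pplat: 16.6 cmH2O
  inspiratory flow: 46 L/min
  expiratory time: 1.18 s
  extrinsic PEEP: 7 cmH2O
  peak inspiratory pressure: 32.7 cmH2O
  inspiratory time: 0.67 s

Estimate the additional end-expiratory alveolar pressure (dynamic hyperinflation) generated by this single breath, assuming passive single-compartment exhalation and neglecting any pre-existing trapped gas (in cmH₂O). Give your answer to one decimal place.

Flow: 46 L/min ÷ 60 = 0.7667 L/s.
Vt = flow × Ti = 0.7667 L/s × 0.67 s × 1000 mL/L = 513.69 mL.
R = (PIP − Pplat)/V̇ = (32.7 − 16.6) / 0.7667 = 16.1/0.7667 = 20.999 cmH2O·s/L.
C = Vt/(Pplat − PEEP) = 513.69 / (16.6 − 7) = 513.69/9.6 = 53.509 mL/cmH2O.
τ = R × C = 20.999 × 0.05351 L/cmH2O = 1.124 s.
Fraction remaining = e^(−Te/τ) = e^(−1.18/1.124) = 0.35; trapped volume = 513.69 × 0.35 = 179.79 mL.
Additional alveolar pressure from trapping ≈ V_trapped / C = 179.79 / 53.509 = 3.36 cmH2O.

3.4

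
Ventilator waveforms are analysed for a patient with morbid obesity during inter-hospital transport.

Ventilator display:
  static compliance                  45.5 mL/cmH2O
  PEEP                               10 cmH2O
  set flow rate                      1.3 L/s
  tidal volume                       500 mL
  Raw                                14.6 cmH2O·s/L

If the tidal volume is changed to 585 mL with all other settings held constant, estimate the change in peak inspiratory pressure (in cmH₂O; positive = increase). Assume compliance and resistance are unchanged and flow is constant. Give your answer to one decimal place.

1.9

PIP = Vt/C + R·V̇ + PEEP (constant-flow equation of motion).
Only the elastic term changes: ΔPIP = ΔVt / C = (585 − 500) / 45.5 = 1.868 cmH2O.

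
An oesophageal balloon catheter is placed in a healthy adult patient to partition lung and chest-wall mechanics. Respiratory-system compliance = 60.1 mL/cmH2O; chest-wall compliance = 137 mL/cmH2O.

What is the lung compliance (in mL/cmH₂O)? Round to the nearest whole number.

1/CL = 1/Crs − 1/Ccw.
1/CL = 1/60.1 − 1/137 = 0.00934.
CL = 107.07 mL/cmH2O.

107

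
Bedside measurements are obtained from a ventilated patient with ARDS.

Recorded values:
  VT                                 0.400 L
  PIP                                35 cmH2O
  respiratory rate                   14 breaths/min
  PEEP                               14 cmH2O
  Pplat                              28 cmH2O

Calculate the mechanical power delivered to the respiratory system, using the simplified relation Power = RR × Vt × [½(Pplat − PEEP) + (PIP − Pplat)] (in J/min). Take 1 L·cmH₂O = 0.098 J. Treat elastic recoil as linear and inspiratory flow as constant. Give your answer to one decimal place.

7.7

Per-breath work = Vt × [½(Pplat−PEEP) + (PIP−Pplat)] = 0.400 × [0.5×14.0 + 7.0] = 0.400 × 14.0 = 5.6 L·cmH2O.
Power = 14 × 5.6 = 78.4 L·cmH2O/min.
× 0.098 J/(L·cmH2O) → 7.683 J/min.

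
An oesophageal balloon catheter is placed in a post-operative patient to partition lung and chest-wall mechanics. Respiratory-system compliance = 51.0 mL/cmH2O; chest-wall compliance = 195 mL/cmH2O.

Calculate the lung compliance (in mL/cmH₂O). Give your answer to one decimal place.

1/CL = 1/Crs − 1/Ccw.
1/CL = 1/51.0 − 1/195 = 0.01448.
CL = 69.061 mL/cmH2O.

69.1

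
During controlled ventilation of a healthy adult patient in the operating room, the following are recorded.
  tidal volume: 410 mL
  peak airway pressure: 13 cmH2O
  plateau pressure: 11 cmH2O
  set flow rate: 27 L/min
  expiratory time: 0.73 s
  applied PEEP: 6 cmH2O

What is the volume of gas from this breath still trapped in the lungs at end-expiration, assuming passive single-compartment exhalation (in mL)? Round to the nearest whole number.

55

Flow: 27 L/min ÷ 60 = 0.45 L/s.
R = (PIP − Pplat)/V̇ = (13 − 11) / 0.45 = 2.0/0.45 = 4.444 cmH2O·s/L.
C = Vt/(Pplat − PEEP) = 410.0 / (11 − 6) = 410.0/5.0 = 82.0 mL/cmH2O.
τ = R × C = 4.444 × 0.082 L/cmH2O = 0.3644 s.
Fraction remaining = e^(−Te/τ) = e^(−0.73/0.3644) = 0.1349.
Trapped volume = 410.0 × 0.1349 = 55.309 mL.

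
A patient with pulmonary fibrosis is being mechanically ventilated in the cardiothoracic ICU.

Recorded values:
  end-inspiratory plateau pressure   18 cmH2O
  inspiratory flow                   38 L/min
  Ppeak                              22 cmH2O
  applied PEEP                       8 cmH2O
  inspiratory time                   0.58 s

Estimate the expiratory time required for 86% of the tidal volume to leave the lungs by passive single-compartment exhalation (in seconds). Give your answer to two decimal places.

0.46

Flow: 38 L/min ÷ 60 = 0.6333 L/s.
Vt = flow × Ti = 0.6333 L/s × 0.58 s × 1000 mL/L = 367.31 mL.
R = (PIP − Pplat)/V̇ = (22 − 18) / 0.6333 = 4.0/0.6333 = 6.316 cmH2O·s/L.
C = Vt/(Pplat − PEEP) = 367.31 / (18 − 8) = 367.31/10.0 = 36.731 mL/cmH2O.
τ = R × C = 6.316 × 0.03673 L/cmH2O = 0.232 s.
t = −τ·ln(1 − 0.86) = −0.232·ln(0.14) = 0.4561 s.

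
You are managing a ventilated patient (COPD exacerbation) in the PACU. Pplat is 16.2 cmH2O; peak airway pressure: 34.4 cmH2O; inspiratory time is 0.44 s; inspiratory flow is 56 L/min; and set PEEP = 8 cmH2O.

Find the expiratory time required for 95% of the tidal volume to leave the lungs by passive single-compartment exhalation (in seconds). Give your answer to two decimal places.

Flow: 56 L/min ÷ 60 = 0.9333 L/s.
Vt = flow × Ti = 0.9333 L/s × 0.44 s × 1000 mL/L = 410.65 mL.
R = (PIP − Pplat)/V̇ = (34.4 − 16.2) / 0.9333 = 18.2/0.9333 = 19.501 cmH2O·s/L.
C = Vt/(Pplat − PEEP) = 410.65 / (16.2 − 8) = 410.65/8.2 = 50.079 mL/cmH2O.
τ = R × C = 19.501 × 0.05008 L/cmH2O = 0.9766 s.
t = −τ·ln(1 − 0.95) = −0.9766·ln(0.05) = 2.926 s.

2.93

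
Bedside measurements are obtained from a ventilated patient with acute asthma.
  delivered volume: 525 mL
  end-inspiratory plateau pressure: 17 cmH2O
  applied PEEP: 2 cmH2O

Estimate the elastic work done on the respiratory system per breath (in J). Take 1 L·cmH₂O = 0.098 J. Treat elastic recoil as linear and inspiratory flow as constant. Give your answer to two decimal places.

Elastic work ≈ ½ × (Pplat − PEEP) × Vt = 0.5 × (17 − 2) × 0.525 L = 0.5 × 15.0 × 0.525 = 3.938 L·cmH2O.
× 0.098 J/(L·cmH2O) → 0.3859 J.

0.39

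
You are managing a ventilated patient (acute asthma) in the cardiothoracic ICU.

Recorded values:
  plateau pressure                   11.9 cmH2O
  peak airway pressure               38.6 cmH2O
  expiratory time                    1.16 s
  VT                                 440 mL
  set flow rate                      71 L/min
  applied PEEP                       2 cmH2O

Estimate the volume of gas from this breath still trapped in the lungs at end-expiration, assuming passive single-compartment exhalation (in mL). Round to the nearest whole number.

Flow: 71 L/min ÷ 60 = 1.1833 L/s.
R = (PIP − Pplat)/V̇ = (38.6 − 11.9) / 1.1833 = 26.7/1.1833 = 22.564 cmH2O·s/L.
C = Vt/(Pplat − PEEP) = 440.0 / (11.9 − 2) = 440.0/9.9 = 44.444 mL/cmH2O.
τ = R × C = 22.564 × 0.04444 L/cmH2O = 1.003 s.
Fraction remaining = e^(−Te/τ) = e^(−1.16/1.003) = 0.3146.
Trapped volume = 440.0 × 0.3146 = 138.42 mL.

138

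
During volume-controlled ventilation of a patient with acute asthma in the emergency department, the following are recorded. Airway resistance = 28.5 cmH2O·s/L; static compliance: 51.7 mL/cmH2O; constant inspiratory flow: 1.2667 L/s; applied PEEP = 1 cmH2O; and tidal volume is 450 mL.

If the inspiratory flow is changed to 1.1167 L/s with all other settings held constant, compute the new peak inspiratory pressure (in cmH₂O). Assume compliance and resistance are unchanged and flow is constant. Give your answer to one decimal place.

PIP = Vt/C + R·V̇ + PEEP (constant-flow equation of motion).
Only the resistive term changes: ΔPIP = R × ΔV̇ = 28.5 × (1.1167 − 1.2667) = 28.5 × -0.15 = -4.275 cmH2O.
Original PIP = 450/51.7 + 28.5×1.2667 + 1 = 45.805 cmH2O; new PIP = 45.805 + (-4.275) = 41.53 cmH2O.

41.5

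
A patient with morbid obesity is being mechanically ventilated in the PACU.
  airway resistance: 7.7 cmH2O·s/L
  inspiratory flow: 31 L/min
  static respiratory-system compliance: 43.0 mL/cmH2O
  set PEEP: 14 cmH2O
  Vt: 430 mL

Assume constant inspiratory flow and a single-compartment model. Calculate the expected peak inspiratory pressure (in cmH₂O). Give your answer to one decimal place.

Flow: 31 L/min ÷ 60 = 0.5167 L/s.
Equation of motion (constant flow): PIP = Vt/C + R·V̇ + PEEP.
PIP = 430/43.0 + 7.7×0.5167 + 14 = 10.0 + 3.979 + 14 = 27.979 cmH2O.

28.0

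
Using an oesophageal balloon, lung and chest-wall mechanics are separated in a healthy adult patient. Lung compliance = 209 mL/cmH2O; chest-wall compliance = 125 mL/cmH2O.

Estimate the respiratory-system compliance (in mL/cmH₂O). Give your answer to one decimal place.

78.2

Lung and chest wall are elastances in series: 1/Crs = 1/CL + 1/Ccw.
1/Crs = 1/209 + 1/125 = 0.01278.
Crs = 78.247 mL/cmH2O.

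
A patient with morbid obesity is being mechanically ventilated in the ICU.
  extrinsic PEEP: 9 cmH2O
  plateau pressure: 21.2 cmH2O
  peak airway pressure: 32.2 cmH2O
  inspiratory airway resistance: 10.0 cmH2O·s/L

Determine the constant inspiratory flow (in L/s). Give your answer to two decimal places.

flow = (PIP − Pplat) / Raw = 11.0 / 10.0 = 1.1 L/s.

1.10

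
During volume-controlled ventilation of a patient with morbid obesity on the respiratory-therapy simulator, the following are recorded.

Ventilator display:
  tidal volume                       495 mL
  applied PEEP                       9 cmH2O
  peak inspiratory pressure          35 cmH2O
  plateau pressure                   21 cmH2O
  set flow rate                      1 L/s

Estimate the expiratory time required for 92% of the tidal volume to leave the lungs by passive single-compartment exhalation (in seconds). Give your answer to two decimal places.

1.46

R = (PIP − Pplat)/V̇ = (35 − 21) / 1 = 14.0/1 = 14.0 cmH2O·s/L.
C = Vt/(Pplat − PEEP) = 495.0 / (21 − 9) = 495.0/12.0 = 41.25 mL/cmH2O.
τ = R × C = 14.0 × 0.04125 L/cmH2O = 0.5775 s.
t = −τ·ln(1 − 0.92) = −0.5775·ln(0.08) = 1.459 s.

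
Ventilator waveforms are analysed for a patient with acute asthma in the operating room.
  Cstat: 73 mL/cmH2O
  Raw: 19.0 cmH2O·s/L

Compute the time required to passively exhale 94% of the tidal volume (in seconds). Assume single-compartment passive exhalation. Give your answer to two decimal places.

τ = R × C = 19.0 × 73 mL/cmH2O = 19.0 × 0.073 L/cmH2O = 1.387 s.
Exhaled fraction f = 1 − e^(−t/τ) → t = −τ·ln(1 − f) = −1.387·ln(0.06) = 3.902 s.

3.90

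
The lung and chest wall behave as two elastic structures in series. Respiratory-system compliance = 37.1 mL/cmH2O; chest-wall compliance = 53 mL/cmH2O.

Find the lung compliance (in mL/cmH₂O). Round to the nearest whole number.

1/CL = 1/Crs − 1/Ccw.
1/CL = 1/37.1 − 1/53 = 0.008086.
CL = 123.67 mL/cmH2O.

124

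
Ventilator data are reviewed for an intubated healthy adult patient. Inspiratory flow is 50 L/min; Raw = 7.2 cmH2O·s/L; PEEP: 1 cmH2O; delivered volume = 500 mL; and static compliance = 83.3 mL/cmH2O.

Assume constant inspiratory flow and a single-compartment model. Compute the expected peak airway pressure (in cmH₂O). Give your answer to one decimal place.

13.0

Flow: 50 L/min ÷ 60 = 0.8333 L/s.
Equation of motion (constant flow): PIP = Vt/C + R·V̇ + PEEP.
PIP = 500/83.3 + 7.2×0.8333 + 1 = 6.002 + 6.0 + 1 = 13.002 cmH2O.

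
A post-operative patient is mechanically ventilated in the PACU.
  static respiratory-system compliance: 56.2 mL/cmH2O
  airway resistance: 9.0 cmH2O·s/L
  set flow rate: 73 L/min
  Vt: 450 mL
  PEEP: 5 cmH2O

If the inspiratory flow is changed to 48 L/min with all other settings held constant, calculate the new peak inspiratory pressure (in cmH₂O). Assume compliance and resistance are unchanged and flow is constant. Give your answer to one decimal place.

20.2

Flow: 73 L/min ÷ 60 = 1.2167 L/s.
New flow: 48 L/min ÷ 60 = 0.8 L/s.
PIP = Vt/C + R·V̇ + PEEP (constant-flow equation of motion).
Only the resistive term changes: ΔPIP = R × ΔV̇ = 9.0 × (0.8 − 1.2167) = 9.0 × -0.4167 = -3.75 cmH2O.
Original PIP = 450/56.2 + 9.0×1.2167 + 5 = 23.957 cmH2O; new PIP = 23.957 + (-3.75) = 20.207 cmH2O.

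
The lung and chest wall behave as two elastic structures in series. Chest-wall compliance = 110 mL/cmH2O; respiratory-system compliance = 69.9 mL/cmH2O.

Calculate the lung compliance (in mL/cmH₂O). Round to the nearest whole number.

192

1/CL = 1/Crs − 1/Ccw.
1/CL = 1/69.9 − 1/110 = 0.005215.
CL = 191.75 mL/cmH2O.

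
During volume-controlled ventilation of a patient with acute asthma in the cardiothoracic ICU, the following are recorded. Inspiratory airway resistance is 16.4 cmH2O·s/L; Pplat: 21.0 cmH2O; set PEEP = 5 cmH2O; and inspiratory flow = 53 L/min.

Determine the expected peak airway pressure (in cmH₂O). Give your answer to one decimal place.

35.5

Flow: 53 L/min ÷ 60 = 0.8833 L/s.
PIP = Pplat + Raw × flow = 21.0 + 16.4 × 0.8833 = 21.0 + 14.486 = 35.486 cmH2O.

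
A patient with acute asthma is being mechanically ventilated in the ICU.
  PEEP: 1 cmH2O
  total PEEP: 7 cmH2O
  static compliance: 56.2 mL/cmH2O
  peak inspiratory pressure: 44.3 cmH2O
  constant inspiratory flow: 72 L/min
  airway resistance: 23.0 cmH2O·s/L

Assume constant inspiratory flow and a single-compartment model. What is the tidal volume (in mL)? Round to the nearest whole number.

545

Flow: 72 L/min ÷ 60 = 1.2 L/s.
Total PEEP = 7 cmH2O (set 1 + intrinsic 6); this is the baseline alveolar pressure.
Equation of motion (constant flow): PIP = Vt/C + R·V̇ + PEEP.
Vt/C = PIP − R·V̇ − PEEP = 44.3 − 27.6 − 7 = 9.7 cmH2O.
Vt = C × 9.7 = 56.2 × 9.7 = 545.14 mL.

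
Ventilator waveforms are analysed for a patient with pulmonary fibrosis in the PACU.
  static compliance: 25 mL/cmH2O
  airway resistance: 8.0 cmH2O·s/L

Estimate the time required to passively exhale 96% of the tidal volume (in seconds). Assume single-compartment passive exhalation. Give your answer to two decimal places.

0.64

τ = R × C = 8.0 × 25 mL/cmH2O = 8.0 × 0.025 L/cmH2O = 0.2 s.
Exhaled fraction f = 1 − e^(−t/τ) → t = −τ·ln(1 − f) = −0.2·ln(0.04) = 0.6438 s.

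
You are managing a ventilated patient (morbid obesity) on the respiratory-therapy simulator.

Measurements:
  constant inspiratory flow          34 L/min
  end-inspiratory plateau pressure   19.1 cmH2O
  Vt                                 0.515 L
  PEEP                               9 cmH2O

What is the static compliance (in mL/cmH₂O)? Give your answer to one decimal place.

Cstat = Vt / (Pplat − PEEP) = 515 / (19.1 − 9) = 515 / 10.1 = 50.99 mL/cmH2O.

51.0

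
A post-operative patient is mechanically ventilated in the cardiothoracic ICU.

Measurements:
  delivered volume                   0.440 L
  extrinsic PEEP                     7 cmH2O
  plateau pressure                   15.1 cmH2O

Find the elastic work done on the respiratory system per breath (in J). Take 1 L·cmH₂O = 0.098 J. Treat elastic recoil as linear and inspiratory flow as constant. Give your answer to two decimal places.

Elastic work ≈ ½ × (Pplat − PEEP) × Vt = 0.5 × (15.1 − 7) × 0.440 L = 0.5 × 8.1 × 0.440 = 1.782 L·cmH2O.
× 0.098 J/(L·cmH2O) → 0.1746 J.

0.17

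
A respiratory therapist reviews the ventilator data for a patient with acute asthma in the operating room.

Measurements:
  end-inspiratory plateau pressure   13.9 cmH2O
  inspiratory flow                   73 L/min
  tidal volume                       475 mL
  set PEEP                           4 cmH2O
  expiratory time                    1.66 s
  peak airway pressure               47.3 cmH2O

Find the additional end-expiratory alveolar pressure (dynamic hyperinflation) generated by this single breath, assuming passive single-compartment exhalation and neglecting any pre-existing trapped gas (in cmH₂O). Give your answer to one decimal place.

Flow: 73 L/min ÷ 60 = 1.2167 L/s.
R = (PIP − Pplat)/V̇ = (47.3 − 13.9) / 1.2167 = 33.4/1.2167 = 27.451 cmH2O·s/L.
C = Vt/(Pplat − PEEP) = 475.0 / (13.9 − 4) = 475.0/9.9 = 47.98 mL/cmH2O.
τ = R × C = 27.451 × 0.04798 L/cmH2O = 1.317 s.
Fraction remaining = e^(−Te/τ) = e^(−1.66/1.317) = 0.2835; trapped volume = 475.0 × 0.2835 = 134.66 mL.
Additional alveolar pressure from trapping ≈ V_trapped / C = 134.66 / 47.98 = 2.807 cmH2O.

2.8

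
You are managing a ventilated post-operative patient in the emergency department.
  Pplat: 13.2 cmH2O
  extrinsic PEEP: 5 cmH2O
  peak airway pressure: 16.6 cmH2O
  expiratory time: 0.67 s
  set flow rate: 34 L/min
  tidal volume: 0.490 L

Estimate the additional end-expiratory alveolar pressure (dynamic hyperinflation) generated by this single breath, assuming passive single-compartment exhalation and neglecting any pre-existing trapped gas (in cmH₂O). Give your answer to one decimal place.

Flow: 34 L/min ÷ 60 = 0.5667 L/s.
R = (PIP − Pplat)/V̇ = (16.6 − 13.2) / 0.5667 = 3.4/0.5667 = 6.0 cmH2O·s/L.
C = Vt/(Pplat − PEEP) = 490.0 / (13.2 − 5) = 490.0/8.2 = 59.756 mL/cmH2O.
τ = R × C = 6.0 × 0.05976 L/cmH2O = 0.3586 s.
Fraction remaining = e^(−Te/τ) = e^(−0.67/0.3586) = 0.1544; trapped volume = 490.0 × 0.1544 = 75.656 mL.
Additional alveolar pressure from trapping ≈ V_trapped / C = 75.656 / 59.756 = 1.266 cmH2O.

1.3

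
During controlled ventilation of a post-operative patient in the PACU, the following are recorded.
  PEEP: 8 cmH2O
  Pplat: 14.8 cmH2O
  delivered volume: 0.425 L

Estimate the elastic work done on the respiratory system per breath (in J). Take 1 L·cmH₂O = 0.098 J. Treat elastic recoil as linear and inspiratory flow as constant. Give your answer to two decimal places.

0.14

Elastic work ≈ ½ × (Pplat − PEEP) × Vt = 0.5 × (14.8 − 8) × 0.425 L = 0.5 × 6.8 × 0.425 = 1.445 L·cmH2O.
× 0.098 J/(L·cmH2O) → 0.1416 J.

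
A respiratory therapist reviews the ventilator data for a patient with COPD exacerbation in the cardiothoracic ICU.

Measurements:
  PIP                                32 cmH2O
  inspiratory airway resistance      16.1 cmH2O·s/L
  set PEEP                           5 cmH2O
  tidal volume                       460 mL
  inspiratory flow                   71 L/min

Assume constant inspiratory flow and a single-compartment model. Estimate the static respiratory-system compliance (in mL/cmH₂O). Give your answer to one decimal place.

57.9

Flow: 71 L/min ÷ 60 = 1.1833 L/s.
Equation of motion (constant flow): PIP = Vt/C + R·V̇ + PEEP.
Vt/C = PIP − R·V̇ − PEEP = 32 − 16.1×1.1833 − 5 = 32 − 19.051 − 5 = 7.949 cmH2O.
C = Vt / 7.949 = 460 / 7.949 = 57.869 mL/cmH2O.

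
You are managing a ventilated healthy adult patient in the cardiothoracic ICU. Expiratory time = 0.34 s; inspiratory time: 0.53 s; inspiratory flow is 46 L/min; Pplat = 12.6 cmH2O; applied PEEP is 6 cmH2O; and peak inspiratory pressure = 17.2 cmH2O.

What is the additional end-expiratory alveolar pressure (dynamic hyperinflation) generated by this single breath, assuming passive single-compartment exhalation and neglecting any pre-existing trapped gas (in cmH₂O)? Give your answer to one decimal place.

2.6

Flow: 46 L/min ÷ 60 = 0.7667 L/s.
Vt = flow × Ti = 0.7667 L/s × 0.53 s × 1000 mL/L = 406.35 mL.
R = (PIP − Pplat)/V̇ = (17.2 − 12.6) / 0.7667 = 4.6/0.7667 = 6.0 cmH2O·s/L.
C = Vt/(Pplat − PEEP) = 406.35 / (12.6 − 6) = 406.35/6.6 = 61.568 mL/cmH2O.
τ = R × C = 6.0 × 0.06157 L/cmH2O = 0.3694 s.
Fraction remaining = e^(−Te/τ) = e^(−0.34/0.3694) = 0.3984; trapped volume = 406.35 × 0.3984 = 161.89 mL.
Additional alveolar pressure from trapping ≈ V_trapped / C = 161.89 / 61.568 = 2.629 cmH2O.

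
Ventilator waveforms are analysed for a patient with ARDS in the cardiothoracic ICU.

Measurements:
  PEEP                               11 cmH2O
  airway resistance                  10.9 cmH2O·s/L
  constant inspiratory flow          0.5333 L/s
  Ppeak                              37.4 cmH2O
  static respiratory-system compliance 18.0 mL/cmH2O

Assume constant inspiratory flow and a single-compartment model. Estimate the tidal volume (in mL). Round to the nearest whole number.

371

Equation of motion (constant flow): PIP = Vt/C + R·V̇ + PEEP.
Vt/C = PIP − R·V̇ − PEEP = 37.4 − 5.813 − 11 = 20.587 cmH2O.
Vt = C × 20.587 = 18.0 × 20.587 = 370.57 mL.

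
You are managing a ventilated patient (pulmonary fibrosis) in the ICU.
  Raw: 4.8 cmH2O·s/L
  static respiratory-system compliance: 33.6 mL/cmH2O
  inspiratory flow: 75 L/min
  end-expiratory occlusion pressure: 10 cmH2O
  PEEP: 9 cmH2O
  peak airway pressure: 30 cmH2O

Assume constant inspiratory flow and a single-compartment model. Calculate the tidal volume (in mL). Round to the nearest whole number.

Flow: 75 L/min ÷ 60 = 1.25 L/s.
Total PEEP = 10 cmH2O (set 9 + intrinsic 1); this is the baseline alveolar pressure.
Equation of motion (constant flow): PIP = Vt/C + R·V̇ + PEEP.
Vt/C = PIP − R·V̇ − PEEP = 30 − 6.0 − 10 = 14.0 cmH2O.
Vt = C × 14.0 = 33.6 × 14.0 = 470.4 mL.

470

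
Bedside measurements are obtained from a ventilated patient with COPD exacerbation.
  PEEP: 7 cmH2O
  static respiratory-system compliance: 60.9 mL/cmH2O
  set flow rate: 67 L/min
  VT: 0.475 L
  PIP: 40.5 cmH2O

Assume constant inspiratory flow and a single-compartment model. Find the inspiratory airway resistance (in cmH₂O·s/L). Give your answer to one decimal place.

Flow: 67 L/min ÷ 60 = 1.1167 L/s.
Equation of motion (constant flow): PIP = Vt/C + R·V̇ + PEEP.
R·V̇ = PIP − Vt/C − PEEP = 40.5 − 475/60.9 − 7 = 40.5 − 7.8 − 7 = 25.7 cmH2O.
R = 25.7 / 1.1167 = 23.014 cmH2O·s/L.

23.0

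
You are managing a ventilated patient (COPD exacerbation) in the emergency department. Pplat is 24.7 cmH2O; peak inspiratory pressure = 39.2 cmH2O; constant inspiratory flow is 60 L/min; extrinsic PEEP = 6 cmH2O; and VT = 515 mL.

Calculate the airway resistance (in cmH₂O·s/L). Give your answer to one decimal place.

Flow: 60 L/min ÷ 60 = 1 L/s.
Raw = (PIP − Pplat) / flow = (39.2 − 24.7) / 1 = 14.5 / 1 = 14.5 cmH2O·s/L.

14.5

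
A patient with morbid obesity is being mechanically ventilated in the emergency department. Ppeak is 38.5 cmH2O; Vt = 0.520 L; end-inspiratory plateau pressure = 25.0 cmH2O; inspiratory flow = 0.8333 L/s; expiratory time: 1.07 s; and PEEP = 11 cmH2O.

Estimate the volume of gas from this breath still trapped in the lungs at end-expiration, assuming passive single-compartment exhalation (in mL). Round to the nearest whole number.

R = (PIP − Pplat)/V̇ = (38.5 − 25.0) / 0.8333 = 13.5/0.8333 = 16.201 cmH2O·s/L.
C = Vt/(Pplat − PEEP) = 520.0 / (25.0 − 11) = 520.0/14.0 = 37.143 mL/cmH2O.
τ = R × C = 16.201 × 0.03714 L/cmH2O = 0.6017 s.
Fraction remaining = e^(−Te/τ) = e^(−1.07/0.6017) = 0.1689.
Trapped volume = 520.0 × 0.1689 = 87.828 mL.

88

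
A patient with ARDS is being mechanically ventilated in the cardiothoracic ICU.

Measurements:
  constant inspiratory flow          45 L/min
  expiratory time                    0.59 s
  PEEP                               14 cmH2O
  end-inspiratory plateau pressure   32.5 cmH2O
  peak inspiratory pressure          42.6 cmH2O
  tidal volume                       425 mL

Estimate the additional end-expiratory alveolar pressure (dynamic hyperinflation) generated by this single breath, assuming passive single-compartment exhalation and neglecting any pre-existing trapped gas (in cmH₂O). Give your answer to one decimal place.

Flow: 45 L/min ÷ 60 = 0.75 L/s.
R = (PIP − Pplat)/V̇ = (42.6 − 32.5) / 0.75 = 10.1/0.75 = 13.467 cmH2O·s/L.
C = Vt/(Pplat − PEEP) = 425.0 / (32.5 − 14) = 425.0/18.5 = 22.973 mL/cmH2O.
τ = R × C = 13.467 × 0.02297 L/cmH2O = 0.3093 s.
Fraction remaining = e^(−Te/τ) = e^(−0.59/0.3093) = 0.1484; trapped volume = 425.0 × 0.1484 = 63.07 mL.
Additional alveolar pressure from trapping ≈ V_trapped / C = 63.07 / 22.973 = 2.745 cmH2O.

2.7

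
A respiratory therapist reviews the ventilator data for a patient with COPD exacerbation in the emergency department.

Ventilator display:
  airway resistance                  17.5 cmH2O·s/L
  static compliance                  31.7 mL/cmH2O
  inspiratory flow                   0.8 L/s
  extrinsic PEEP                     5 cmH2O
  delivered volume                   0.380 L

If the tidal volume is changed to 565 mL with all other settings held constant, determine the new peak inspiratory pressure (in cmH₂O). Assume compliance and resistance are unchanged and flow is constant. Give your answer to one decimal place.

36.8

PIP = Vt/C + R·V̇ + PEEP (constant-flow equation of motion).
Only the elastic term changes: ΔPIP = ΔVt / C = (565 − 380) / 31.7 = 5.836 cmH2O.
Original PIP = 380/31.7 + 17.5×0.8 + 5 = 30.987 cmH2O; new PIP = 30.987 + (5.836) = 36.823 cmH2O.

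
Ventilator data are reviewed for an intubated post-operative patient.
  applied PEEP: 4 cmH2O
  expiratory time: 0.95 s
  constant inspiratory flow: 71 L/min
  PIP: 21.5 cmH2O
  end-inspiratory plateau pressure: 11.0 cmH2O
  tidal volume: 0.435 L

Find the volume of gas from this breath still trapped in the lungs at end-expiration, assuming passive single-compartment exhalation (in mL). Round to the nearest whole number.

78

Flow: 71 L/min ÷ 60 = 1.1833 L/s.
R = (PIP − Pplat)/V̇ = (21.5 − 11.0) / 1.1833 = 10.5/1.1833 = 8.873 cmH2O·s/L.
C = Vt/(Pplat − PEEP) = 435.0 / (11.0 − 4) = 435.0/7.0 = 62.143 mL/cmH2O.
τ = R × C = 8.873 × 0.06214 L/cmH2O = 0.5514 s.
Fraction remaining = e^(−Te/τ) = e^(−0.95/0.5514) = 0.1785.
Trapped volume = 435.0 × 0.1785 = 77.648 mL.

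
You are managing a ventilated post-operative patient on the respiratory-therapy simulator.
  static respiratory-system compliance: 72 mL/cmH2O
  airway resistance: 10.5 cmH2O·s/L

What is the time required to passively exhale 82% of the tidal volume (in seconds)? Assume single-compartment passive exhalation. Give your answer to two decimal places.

1.30

τ = R × C = 10.5 × 72 mL/cmH2O = 10.5 × 0.072 L/cmH2O = 0.756 s.
Exhaled fraction f = 1 − e^(−t/τ) → t = −τ·ln(1 − f) = −0.756·ln(0.18) = 1.296 s.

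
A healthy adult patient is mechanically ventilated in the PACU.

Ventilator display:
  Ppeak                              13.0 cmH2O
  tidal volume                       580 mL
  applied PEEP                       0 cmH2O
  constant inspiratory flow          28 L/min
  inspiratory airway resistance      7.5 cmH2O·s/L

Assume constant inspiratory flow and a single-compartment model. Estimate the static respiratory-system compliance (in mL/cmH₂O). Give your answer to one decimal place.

Flow: 28 L/min ÷ 60 = 0.4667 L/s.
Equation of motion (constant flow): PIP = Vt/C + R·V̇ + PEEP.
Vt/C = PIP − R·V̇ − PEEP = 13.0 − 7.5×0.4667 − 0 = 13.0 − 3.5 − 0 = 9.5 cmH2O.
C = Vt / 9.5 = 580 / 9.5 = 61.053 mL/cmH2O.

61.1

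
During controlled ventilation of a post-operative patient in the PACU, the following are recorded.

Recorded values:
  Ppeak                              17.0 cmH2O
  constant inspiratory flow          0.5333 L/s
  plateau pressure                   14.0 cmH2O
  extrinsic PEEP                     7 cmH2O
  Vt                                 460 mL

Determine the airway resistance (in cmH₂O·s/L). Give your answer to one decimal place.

5.6

Raw = (PIP − Pplat) / flow = (17.0 − 14.0) / 0.5333 = 3.0 / 0.5333 = 5.625 cmH2O·s/L.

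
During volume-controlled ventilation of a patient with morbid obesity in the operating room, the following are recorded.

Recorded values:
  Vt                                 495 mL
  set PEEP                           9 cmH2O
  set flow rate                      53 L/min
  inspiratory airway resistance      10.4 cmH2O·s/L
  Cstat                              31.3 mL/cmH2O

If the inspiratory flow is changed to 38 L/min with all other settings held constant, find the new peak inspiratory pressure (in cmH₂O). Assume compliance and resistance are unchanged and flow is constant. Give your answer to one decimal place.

31.4

Flow: 53 L/min ÷ 60 = 0.8833 L/s.
New flow: 38 L/min ÷ 60 = 0.6333 L/s.
PIP = Vt/C + R·V̇ + PEEP (constant-flow equation of motion).
Only the resistive term changes: ΔPIP = R × ΔV̇ = 10.4 × (0.6333 − 0.8833) = 10.4 × -0.25 = -2.6 cmH2O.
Original PIP = 495/31.3 + 10.4×0.8833 + 9 = 34.001 cmH2O; new PIP = 34.001 + (-2.6) = 31.401 cmH2O.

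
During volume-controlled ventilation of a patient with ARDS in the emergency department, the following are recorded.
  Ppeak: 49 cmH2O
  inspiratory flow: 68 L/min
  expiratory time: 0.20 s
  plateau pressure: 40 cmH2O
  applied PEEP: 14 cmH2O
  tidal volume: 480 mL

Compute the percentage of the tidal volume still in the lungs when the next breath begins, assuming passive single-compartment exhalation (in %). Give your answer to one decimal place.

Flow: 68 L/min ÷ 60 = 1.1333 L/s.
R = (PIP − Pplat)/V̇ = (49 − 40) / 1.1333 = 9.0/1.1333 = 7.941 cmH2O·s/L.
C = Vt/(Pplat − PEEP) = 480.0 / (40 − 14) = 480.0/26.0 = 18.462 mL/cmH2O.
τ = R × C = 7.941 × 0.01846 L/cmH2O = 0.1466 s.
Fraction remaining at end-expiration = e^(−Te/τ) = e^(−0.20/0.1466) = 0.2556 → 25.56%.

25.6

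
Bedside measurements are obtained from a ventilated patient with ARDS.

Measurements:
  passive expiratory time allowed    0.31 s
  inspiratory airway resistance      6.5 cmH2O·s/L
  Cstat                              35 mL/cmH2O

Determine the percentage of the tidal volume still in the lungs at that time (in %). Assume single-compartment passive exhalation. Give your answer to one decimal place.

τ = R × C = 6.5 × 35 mL/cmH2O = 6.5 × 0.035 L/cmH2O = 0.2275 s.
Passive exhalation: V(t)/V₀ = e^(−t/τ) = e^(−0.31/0.2275) = 0.256.
Fraction remaining = 0.256 → 25.6%.

25.6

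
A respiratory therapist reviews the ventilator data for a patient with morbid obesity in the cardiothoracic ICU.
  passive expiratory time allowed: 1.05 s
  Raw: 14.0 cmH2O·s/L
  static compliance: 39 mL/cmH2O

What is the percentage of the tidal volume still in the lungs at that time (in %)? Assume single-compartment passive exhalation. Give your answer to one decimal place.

τ = R × C = 14.0 × 39 mL/cmH2O = 14.0 × 0.039 L/cmH2O = 0.546 s.
Passive exhalation: V(t)/V₀ = e^(−t/τ) = e^(−1.05/0.546) = 0.1462.
Fraction remaining = 0.1462 → 14.62%.

14.6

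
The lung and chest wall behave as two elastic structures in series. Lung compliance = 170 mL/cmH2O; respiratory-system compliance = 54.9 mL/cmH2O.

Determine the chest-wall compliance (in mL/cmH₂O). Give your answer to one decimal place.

81.1

1/Ccw = 1/Crs − 1/CL.
1/Ccw = 1/54.9 − 1/170 = 0.01233.
Ccw = 81.103 mL/cmH2O.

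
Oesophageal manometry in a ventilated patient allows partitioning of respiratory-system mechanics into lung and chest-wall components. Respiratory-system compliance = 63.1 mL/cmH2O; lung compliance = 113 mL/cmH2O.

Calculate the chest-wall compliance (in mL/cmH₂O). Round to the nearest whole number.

143

1/Ccw = 1/Crs − 1/CL.
1/Ccw = 1/63.1 − 1/113 = 0.006998.
Ccw = 142.9 mL/cmH2O.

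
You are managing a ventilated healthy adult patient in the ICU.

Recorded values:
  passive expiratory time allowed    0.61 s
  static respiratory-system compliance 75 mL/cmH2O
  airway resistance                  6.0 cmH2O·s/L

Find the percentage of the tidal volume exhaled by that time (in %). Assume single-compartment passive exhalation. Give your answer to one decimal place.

74.2

τ = R × C = 6.0 × 75 mL/cmH2O = 6.0 × 0.075 L/cmH2O = 0.45 s.
Passive exhalation: V(t)/V₀ = e^(−t/τ) = e^(−0.61/0.45) = 0.2578.
Fraction exhaled = 1 − 0.2578 = 0.7422 → 74.22%.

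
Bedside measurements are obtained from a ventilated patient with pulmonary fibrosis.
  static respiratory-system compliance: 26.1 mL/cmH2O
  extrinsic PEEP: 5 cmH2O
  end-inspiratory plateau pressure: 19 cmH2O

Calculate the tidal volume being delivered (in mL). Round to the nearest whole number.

Vt = Cstat × (Pplat − PEEP) = 26.1 × (19 − 5) = 26.1 × 14.0 = 365.4 mL.

365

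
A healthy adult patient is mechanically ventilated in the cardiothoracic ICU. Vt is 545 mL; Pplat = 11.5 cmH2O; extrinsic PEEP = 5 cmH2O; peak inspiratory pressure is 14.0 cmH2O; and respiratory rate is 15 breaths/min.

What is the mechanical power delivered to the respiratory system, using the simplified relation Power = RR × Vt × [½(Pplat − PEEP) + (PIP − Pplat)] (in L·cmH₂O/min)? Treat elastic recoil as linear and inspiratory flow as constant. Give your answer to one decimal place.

47.0

Per-breath work = Vt × [½(Pplat−PEEP) + (PIP−Pplat)] = 0.545 × [0.5×6.5 + 2.5] = 0.545 × 5.75 = 3.134 L·cmH2O.
Power = 15 × 3.134 = 47.01 L·cmH2O/min.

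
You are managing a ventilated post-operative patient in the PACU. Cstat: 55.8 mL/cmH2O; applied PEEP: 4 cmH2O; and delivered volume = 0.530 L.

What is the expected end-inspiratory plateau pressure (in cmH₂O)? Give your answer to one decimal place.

Pplat = PEEP + Vt / Cstat = 4 + 530 / 55.8 = 4 + 9.498 = 13.498 cmH2O.

13.5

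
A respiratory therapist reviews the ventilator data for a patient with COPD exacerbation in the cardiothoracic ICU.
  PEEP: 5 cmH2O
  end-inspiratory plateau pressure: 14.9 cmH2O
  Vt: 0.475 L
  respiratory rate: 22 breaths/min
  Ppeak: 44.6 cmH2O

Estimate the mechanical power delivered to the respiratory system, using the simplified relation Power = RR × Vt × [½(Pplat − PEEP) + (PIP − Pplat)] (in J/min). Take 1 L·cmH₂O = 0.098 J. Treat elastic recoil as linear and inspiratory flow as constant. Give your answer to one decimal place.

Per-breath work = Vt × [½(Pplat−PEEP) + (PIP−Pplat)] = 0.475 × [0.5×9.9 + 29.7] = 0.475 × 34.65 = 16.459 L·cmH2O.
Power = 22 × 16.459 = 362.1 L·cmH2O/min.
× 0.098 J/(L·cmH2O) → 35.486 J/min.

35.5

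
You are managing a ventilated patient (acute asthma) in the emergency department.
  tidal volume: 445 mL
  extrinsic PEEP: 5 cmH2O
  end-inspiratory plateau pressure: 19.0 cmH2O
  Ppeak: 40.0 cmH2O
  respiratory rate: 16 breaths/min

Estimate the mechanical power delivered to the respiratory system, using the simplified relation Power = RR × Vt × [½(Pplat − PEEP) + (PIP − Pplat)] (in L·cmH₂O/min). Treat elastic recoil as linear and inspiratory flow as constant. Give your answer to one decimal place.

199.4

Per-breath work = Vt × [½(Pplat−PEEP) + (PIP−Pplat)] = 0.445 × [0.5×14.0 + 21.0] = 0.445 × 28.0 = 12.46 L·cmH2O.
Power = 16 × 12.46 = 199.36 L·cmH2O/min.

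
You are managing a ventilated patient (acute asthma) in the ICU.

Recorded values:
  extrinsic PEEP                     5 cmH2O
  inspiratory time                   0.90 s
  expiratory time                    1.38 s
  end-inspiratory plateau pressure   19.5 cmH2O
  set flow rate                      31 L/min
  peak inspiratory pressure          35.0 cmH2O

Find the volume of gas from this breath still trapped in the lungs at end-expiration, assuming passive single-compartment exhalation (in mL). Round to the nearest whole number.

Flow: 31 L/min ÷ 60 = 0.5167 L/s.
Vt = flow × Ti = 0.5167 L/s × 0.90 s × 1000 mL/L = 465.03 mL.
R = (PIP − Pplat)/V̇ = (35.0 − 19.5) / 0.5167 = 15.5/0.5167 = 29.998 cmH2O·s/L.
C = Vt/(Pplat − PEEP) = 465.03 / (19.5 − 5) = 465.03/14.5 = 32.071 mL/cmH2O.
τ = R × C = 29.998 × 0.03207 L/cmH2O = 0.962 s.
Fraction remaining = e^(−Te/τ) = e^(−1.38/0.962) = 0.2382.
Trapped volume = 465.03 × 0.2382 = 110.77 mL.

111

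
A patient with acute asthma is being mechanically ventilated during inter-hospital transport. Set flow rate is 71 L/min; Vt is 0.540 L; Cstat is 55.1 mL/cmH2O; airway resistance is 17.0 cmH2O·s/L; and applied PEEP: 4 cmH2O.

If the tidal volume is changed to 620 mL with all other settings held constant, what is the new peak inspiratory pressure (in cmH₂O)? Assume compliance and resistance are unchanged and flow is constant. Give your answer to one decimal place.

Flow: 71 L/min ÷ 60 = 1.1833 L/s.
PIP = Vt/C + R·V̇ + PEEP (constant-flow equation of motion).
Only the elastic term changes: ΔPIP = ΔVt / C = (620 − 540) / 55.1 = 1.452 cmH2O.
Original PIP = 540/55.1 + 17.0×1.1833 + 4 = 33.916 cmH2O; new PIP = 33.916 + (1.452) = 35.368 cmH2O.

35.4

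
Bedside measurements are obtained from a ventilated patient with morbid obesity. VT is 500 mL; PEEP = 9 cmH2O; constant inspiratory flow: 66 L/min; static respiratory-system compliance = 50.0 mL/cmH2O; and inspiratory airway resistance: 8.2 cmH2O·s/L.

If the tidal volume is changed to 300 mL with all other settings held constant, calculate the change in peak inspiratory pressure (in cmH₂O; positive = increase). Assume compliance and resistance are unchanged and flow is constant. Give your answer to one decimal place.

-4.0

PIP = Vt/C + R·V̇ + PEEP (constant-flow equation of motion).
Only the elastic term changes: ΔPIP = ΔVt / C = (300 − 500) / 50.0 = -4.0 cmH2O.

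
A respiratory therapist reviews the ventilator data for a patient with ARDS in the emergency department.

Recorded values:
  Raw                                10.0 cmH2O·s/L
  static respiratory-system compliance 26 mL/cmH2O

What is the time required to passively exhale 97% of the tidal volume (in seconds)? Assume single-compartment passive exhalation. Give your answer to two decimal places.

0.91

τ = R × C = 10.0 × 26 mL/cmH2O = 10.0 × 0.026 L/cmH2O = 0.26 s.
Exhaled fraction f = 1 − e^(−t/τ) → t = −τ·ln(1 − f) = −0.26·ln(0.03) = 0.9117 s.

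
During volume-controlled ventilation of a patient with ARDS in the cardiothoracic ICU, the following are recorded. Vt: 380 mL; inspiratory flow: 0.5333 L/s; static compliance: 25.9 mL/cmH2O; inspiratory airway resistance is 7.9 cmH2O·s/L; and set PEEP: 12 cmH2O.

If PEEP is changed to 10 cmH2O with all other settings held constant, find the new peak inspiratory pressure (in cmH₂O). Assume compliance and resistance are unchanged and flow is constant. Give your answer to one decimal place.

PIP = Vt/C + R·V̇ + PEEP (constant-flow equation of motion).
Only the baseline term changes: ΔPIP = ΔPEEP = 10 − 12 = -2.0 cmH2O.
Original PIP = 380/25.9 + 7.9×0.5333 + 12 = 30.885 cmH2O; new PIP = 30.885 + (-2.0) = 28.885 cmH2O.

28.9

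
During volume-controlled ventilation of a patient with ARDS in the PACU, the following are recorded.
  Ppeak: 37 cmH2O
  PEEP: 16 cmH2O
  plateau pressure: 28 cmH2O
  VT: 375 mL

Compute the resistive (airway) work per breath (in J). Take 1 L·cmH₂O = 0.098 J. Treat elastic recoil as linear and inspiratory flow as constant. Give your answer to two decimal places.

0.33

With constant inspiratory flow the resistive pressure is constant at PIP − Pplat = 37 − 28 = 9.0 cmH2O, so resistive work = 9.0 × 0.375 = 3.375 L·cmH2O.
× 0.098 J/(L·cmH2O) → 0.3308 J.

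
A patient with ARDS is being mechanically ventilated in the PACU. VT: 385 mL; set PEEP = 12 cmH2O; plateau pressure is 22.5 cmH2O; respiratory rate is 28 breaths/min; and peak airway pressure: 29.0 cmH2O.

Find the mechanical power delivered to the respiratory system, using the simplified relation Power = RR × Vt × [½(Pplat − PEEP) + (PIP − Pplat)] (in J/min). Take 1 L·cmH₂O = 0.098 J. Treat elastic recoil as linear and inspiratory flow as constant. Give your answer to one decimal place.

12.4

Per-breath work = Vt × [½(Pplat−PEEP) + (PIP−Pplat)] = 0.385 × [0.5×10.5 + 6.5] = 0.385 × 11.75 = 4.524 L·cmH2O.
Power = 28 × 4.524 = 126.67 L·cmH2O/min.
× 0.098 J/(L·cmH2O) → 12.414 J/min.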